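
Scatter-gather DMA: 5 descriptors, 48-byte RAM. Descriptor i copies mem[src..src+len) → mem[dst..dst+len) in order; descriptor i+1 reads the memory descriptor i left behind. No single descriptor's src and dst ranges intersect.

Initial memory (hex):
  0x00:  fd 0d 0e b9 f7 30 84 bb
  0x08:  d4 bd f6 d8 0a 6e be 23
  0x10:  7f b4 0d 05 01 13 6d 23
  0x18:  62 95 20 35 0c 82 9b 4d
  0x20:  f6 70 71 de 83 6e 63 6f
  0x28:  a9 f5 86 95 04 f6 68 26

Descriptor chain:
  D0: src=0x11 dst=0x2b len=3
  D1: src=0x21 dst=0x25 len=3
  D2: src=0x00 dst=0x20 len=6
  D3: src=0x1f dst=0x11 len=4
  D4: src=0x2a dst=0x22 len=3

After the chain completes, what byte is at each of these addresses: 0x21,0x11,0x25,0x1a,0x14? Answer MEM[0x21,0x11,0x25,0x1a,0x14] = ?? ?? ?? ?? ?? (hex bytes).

MEM[0x21,0x11,0x25,0x1a,0x14] = 0d 4d 30 20 0e

D0: mem[0x2b..0x2d] <- [b4 0d 05]
D1: mem[0x25..0x27] <- [70 71 de]
D2: mem[0x20..0x25] <- [fd 0d 0e b9 f7 30]
D3: mem[0x11..0x14] <- [4d fd 0d 0e]
D4: mem[0x22..0x24] <- [86 b4 0d]
query mem[0x21]=0x0d, mem[0x11]=0x4d, mem[0x25]=0x30, mem[0x1a]=0x20, mem[0x14]=0x0e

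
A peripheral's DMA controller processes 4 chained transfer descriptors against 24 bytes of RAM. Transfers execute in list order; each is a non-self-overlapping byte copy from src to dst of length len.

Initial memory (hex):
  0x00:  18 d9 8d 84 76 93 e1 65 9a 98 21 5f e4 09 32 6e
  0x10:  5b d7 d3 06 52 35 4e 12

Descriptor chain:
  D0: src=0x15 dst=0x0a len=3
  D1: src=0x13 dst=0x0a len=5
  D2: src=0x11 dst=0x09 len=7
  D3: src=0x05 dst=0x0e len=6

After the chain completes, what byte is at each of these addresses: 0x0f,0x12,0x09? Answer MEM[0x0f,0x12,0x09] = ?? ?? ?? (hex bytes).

MEM[0x0f,0x12,0x09] = e1 d7 d7

D0: mem[0x0a..0x0c] <- [35 4e 12]
D1: mem[0x0a..0x0e] <- [06 52 35 4e 12]
D2: mem[0x09..0x0f] <- [d7 d3 06 52 35 4e 12]
D3: mem[0x0e..0x13] <- [93 e1 65 9a d7 d3]
query mem[0x0f]=0xe1, mem[0x12]=0xd7, mem[0x09]=0xd7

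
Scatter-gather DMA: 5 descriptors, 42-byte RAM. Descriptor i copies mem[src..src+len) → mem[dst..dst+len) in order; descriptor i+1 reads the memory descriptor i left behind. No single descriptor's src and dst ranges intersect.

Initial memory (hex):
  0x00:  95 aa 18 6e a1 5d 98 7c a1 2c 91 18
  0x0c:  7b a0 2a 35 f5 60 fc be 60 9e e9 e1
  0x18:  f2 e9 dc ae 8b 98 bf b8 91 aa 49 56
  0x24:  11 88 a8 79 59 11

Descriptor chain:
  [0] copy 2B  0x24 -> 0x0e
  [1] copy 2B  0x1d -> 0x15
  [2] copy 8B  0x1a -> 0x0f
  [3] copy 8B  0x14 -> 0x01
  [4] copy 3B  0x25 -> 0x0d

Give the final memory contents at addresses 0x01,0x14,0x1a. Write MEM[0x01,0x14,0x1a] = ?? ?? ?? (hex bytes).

#0 dst[0x0e+2] := {0x11,0x88}
#1 dst[0x15+2] := {0x98,0xbf}
#2 dst[0x0f+8] := {0xdc,0xae,0x8b,0x98,0xbf,0xb8,0x91,0xaa}
#3 dst[0x01+8] := {0xb8,0x91,0xaa,0xe1,0xf2,0xe9,0xdc,0xae}
#4 dst[0x0d+3] := {0x88,0xa8,0x79}
query mem[0x01]=0xb8, mem[0x14]=0xb8, mem[0x1a]=0xdc

MEM[0x01,0x14,0x1a] = b8 b8 dc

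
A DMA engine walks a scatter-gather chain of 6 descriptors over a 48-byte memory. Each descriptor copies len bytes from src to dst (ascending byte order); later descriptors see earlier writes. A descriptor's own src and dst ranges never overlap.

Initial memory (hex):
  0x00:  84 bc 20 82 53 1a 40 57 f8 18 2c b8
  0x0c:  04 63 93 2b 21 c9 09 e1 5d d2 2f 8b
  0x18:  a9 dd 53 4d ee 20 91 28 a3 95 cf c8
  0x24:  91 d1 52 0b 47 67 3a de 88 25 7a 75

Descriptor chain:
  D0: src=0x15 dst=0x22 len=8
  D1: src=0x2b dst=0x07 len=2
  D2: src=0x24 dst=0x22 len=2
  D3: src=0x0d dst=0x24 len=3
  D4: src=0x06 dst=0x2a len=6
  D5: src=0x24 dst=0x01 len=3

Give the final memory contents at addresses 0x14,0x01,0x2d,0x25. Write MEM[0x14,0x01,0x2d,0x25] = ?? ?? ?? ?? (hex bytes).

#0 dst[0x22+8] := {0xd2,0x2f,0x8b,0xa9,0xdd,0x53,0x4d,0xee}
#1 dst[0x07+2] := {0xde,0x88}
#2 dst[0x22+2] := {0x8b,0xa9}
#3 dst[0x24+3] := {0x63,0x93,0x2b}
#4 dst[0x2a+6] := {0x40,0xde,0x88,0x18,0x2c,0xb8}
#5 dst[0x01+3] := {0x63,0x93,0x2b}
query mem[0x14]=0x5d, mem[0x01]=0x63, mem[0x2d]=0x18, mem[0x25]=0x93

MEM[0x14,0x01,0x2d,0x25] = 5d 63 18 93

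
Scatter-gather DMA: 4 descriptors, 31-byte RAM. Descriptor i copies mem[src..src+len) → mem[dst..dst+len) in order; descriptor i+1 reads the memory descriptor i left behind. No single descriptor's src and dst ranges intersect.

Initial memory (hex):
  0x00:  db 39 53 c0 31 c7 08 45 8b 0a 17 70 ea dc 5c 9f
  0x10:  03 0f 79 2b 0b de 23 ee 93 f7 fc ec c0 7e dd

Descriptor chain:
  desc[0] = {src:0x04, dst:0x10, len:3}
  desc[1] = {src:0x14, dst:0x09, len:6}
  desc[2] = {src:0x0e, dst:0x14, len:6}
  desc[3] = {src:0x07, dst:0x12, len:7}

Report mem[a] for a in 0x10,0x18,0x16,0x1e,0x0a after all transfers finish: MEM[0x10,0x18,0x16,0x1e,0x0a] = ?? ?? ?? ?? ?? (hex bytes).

MEM[0x10,0x18,0x16,0x1e,0x0a] = 31 93 23 dd de

[0] 0x04->0x10 len=3 : 31 c7 08
[1] 0x14->0x09 len=6 : 0b de 23 ee 93 f7
[2] 0x0e->0x14 len=6 : f7 9f 31 c7 08 2b
[3] 0x07->0x12 len=7 : 45 8b 0b de 23 ee 93
query mem[0x10]=0x31, mem[0x18]=0x93, mem[0x16]=0x23, mem[0x1e]=0xdd, mem[0x0a]=0xde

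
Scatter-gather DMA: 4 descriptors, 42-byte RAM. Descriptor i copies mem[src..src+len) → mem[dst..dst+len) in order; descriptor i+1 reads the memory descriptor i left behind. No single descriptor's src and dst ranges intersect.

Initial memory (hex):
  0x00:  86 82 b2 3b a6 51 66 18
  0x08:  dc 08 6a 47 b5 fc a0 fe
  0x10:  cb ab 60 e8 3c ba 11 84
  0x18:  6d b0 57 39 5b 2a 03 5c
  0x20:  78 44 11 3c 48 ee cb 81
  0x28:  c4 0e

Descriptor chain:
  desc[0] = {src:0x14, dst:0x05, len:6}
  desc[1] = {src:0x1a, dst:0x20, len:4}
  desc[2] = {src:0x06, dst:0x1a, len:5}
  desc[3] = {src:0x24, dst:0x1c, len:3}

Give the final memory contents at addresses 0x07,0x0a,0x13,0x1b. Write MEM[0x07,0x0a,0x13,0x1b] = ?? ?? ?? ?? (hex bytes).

#0 dst[0x05+6] := {0x3c,0xba,0x11,0x84,0x6d,0xb0}
#1 dst[0x20+4] := {0x57,0x39,0x5b,0x2a}
#2 dst[0x1a+5] := {0xba,0x11,0x84,0x6d,0xb0}
#3 dst[0x1c+3] := {0x48,0xee,0xcb}
query mem[0x07]=0x11, mem[0x0a]=0xb0, mem[0x13]=0xe8, mem[0x1b]=0x11

MEM[0x07,0x0a,0x13,0x1b] = 11 b0 e8 11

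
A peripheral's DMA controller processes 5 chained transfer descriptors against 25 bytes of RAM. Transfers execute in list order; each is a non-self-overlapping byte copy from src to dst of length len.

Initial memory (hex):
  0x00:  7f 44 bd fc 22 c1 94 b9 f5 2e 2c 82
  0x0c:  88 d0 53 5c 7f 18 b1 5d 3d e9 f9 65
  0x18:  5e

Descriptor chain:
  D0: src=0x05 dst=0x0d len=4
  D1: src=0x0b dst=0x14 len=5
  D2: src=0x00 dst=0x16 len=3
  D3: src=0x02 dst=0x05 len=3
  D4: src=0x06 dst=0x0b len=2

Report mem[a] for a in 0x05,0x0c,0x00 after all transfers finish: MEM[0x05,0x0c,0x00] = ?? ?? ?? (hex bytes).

MEM[0x05,0x0c,0x00] = bd 22 7f

D0: mem[0x0d..0x10] <- [c1 94 b9 f5]
D1: mem[0x14..0x18] <- [82 88 c1 94 b9]
D2: mem[0x16..0x18] <- [7f 44 bd]
D3: mem[0x05..0x07] <- [bd fc 22]
D4: mem[0x0b..0x0c] <- [fc 22]
query mem[0x05]=0xbd, mem[0x0c]=0x22, mem[0x00]=0x7f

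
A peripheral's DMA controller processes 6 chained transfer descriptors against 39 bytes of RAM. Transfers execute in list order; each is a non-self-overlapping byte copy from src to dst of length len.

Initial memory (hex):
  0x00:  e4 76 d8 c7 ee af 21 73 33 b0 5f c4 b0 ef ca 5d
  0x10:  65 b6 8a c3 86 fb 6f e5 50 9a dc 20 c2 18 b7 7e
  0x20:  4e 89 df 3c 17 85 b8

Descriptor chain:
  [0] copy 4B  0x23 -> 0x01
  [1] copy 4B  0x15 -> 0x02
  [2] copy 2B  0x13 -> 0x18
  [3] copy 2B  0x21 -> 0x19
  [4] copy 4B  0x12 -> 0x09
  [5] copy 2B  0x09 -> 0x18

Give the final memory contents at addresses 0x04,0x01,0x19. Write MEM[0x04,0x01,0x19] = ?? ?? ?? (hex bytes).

MEM[0x04,0x01,0x19] = e5 3c c3

  after D0: wrote 4B at 0x01 = 3c1785b8
  after D1: wrote 4B at 0x02 = fb6fe550
  after D2: wrote 2B at 0x18 = c386
  after D3: wrote 2B at 0x19 = 89df
  after D4: wrote 4B at 0x09 = 8ac386fb
  after D5: wrote 2B at 0x18 = 8ac3
query mem[0x04]=0xe5, mem[0x01]=0x3c, mem[0x19]=0xc3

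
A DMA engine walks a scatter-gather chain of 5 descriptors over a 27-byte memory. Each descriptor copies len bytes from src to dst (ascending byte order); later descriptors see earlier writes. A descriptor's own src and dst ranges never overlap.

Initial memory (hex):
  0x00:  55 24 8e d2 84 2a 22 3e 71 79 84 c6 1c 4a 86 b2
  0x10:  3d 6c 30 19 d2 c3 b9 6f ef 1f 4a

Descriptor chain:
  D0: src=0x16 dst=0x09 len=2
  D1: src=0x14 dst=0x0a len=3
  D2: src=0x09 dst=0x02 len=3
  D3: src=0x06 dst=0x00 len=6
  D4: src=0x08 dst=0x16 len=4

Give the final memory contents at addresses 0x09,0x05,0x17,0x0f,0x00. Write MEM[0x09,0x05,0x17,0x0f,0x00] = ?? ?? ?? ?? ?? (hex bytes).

[0] 0x16->0x09 len=2 : b9 6f
[1] 0x14->0x0a len=3 : d2 c3 b9
[2] 0x09->0x02 len=3 : b9 d2 c3
[3] 0x06->0x00 len=6 : 22 3e 71 b9 d2 c3
[4] 0x08->0x16 len=4 : 71 b9 d2 c3
query mem[0x09]=0xb9, mem[0x05]=0xc3, mem[0x17]=0xb9, mem[0x0f]=0xb2, mem[0x00]=0x22

MEM[0x09,0x05,0x17,0x0f,0x00] = b9 c3 b9 b2 22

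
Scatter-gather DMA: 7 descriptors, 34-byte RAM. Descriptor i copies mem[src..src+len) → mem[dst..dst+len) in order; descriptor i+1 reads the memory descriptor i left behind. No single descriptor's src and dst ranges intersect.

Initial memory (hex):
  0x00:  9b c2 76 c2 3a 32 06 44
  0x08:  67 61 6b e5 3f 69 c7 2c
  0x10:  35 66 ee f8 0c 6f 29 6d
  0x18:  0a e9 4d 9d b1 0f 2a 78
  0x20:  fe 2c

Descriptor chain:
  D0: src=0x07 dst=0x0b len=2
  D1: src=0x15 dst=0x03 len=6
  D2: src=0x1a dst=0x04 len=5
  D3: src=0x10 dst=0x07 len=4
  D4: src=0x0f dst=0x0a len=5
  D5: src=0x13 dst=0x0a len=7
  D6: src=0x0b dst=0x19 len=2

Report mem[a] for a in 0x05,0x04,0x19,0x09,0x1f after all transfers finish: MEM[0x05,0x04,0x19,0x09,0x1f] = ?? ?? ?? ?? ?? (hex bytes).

MEM[0x05,0x04,0x19,0x09,0x1f] = 9d 4d 0c ee 78

[0] 0x07->0x0b len=2 : 44 67
[1] 0x15->0x03 len=6 : 6f 29 6d 0a e9 4d
[2] 0x1a->0x04 len=5 : 4d 9d b1 0f 2a
[3] 0x10->0x07 len=4 : 35 66 ee f8
[4] 0x0f->0x0a len=5 : 2c 35 66 ee f8
[5] 0x13->0x0a len=7 : f8 0c 6f 29 6d 0a e9
[6] 0x0b->0x19 len=2 : 0c 6f
query mem[0x05]=0x9d, mem[0x04]=0x4d, mem[0x19]=0x0c, mem[0x09]=0xee, mem[0x1f]=0x78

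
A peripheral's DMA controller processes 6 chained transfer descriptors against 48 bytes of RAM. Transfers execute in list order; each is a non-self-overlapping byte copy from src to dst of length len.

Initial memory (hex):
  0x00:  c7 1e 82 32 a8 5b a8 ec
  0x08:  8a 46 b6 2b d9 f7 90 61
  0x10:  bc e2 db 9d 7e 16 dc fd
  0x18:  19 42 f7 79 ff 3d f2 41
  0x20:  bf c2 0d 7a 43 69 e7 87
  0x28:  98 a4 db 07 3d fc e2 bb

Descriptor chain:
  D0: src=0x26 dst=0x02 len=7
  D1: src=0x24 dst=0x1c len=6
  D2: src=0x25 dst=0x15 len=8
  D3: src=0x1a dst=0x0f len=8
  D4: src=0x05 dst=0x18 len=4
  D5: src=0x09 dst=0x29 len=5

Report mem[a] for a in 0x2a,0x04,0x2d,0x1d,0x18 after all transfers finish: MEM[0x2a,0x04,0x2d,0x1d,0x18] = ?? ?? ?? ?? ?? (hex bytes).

MEM[0x2a,0x04,0x2d,0x1d,0x18] = b6 98 f7 69 a4

  after D0: wrote 7B at 0x02 = e78798a4db073d
  after D1: wrote 6B at 0x1c = 4369e78798a4
  after D2: wrote 8B at 0x15 = 69e78798a4db073d
  after D3: wrote 8B at 0x0f = db073d69e78798a4
  after D4: wrote 4B at 0x18 = a4db073d
  after D5: wrote 5B at 0x29 = 46b62bd9f7
query mem[0x2a]=0xb6, mem[0x04]=0x98, mem[0x2d]=0xf7, mem[0x1d]=0x69, mem[0x18]=0xa4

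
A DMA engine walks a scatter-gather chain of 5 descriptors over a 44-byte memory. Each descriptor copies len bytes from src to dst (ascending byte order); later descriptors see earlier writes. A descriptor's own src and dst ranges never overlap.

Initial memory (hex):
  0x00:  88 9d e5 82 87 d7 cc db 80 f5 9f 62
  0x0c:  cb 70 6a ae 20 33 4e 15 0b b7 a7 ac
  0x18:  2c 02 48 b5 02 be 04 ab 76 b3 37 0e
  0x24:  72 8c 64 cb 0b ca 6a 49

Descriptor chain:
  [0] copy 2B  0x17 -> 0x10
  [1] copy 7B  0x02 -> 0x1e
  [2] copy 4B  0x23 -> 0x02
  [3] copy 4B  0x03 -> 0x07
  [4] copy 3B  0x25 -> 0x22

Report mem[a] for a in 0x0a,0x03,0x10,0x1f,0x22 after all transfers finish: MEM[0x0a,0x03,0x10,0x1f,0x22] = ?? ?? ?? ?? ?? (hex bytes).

MEM[0x0a,0x03,0x10,0x1f,0x22] = cc 80 ac 82 8c

  after D0: wrote 2B at 0x10 = ac2c
  after D1: wrote 7B at 0x1e = e58287d7ccdb80
  after D2: wrote 4B at 0x02 = db808c64
  after D3: wrote 4B at 0x07 = 808c64cc
  after D4: wrote 3B at 0x22 = 8c64cb
query mem[0x0a]=0xcc, mem[0x03]=0x80, mem[0x10]=0xac, mem[0x1f]=0x82, mem[0x22]=0x8c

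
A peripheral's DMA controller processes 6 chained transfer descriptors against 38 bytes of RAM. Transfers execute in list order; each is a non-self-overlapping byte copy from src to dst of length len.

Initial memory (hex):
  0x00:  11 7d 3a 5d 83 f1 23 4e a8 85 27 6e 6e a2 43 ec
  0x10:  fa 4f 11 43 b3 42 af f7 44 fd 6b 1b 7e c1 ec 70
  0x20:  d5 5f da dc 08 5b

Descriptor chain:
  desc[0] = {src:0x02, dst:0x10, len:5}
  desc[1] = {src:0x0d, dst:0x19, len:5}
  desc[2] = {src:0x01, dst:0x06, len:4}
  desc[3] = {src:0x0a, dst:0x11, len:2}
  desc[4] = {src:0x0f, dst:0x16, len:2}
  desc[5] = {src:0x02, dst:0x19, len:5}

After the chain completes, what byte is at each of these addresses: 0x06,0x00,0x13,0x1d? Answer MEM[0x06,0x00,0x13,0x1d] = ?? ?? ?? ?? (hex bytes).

MEM[0x06,0x00,0x13,0x1d] = 7d 11 f1 7d

[0] 0x02->0x10 len=5 : 3a 5d 83 f1 23
[1] 0x0d->0x19 len=5 : a2 43 ec 3a 5d
[2] 0x01->0x06 len=4 : 7d 3a 5d 83
[3] 0x0a->0x11 len=2 : 27 6e
[4] 0x0f->0x16 len=2 : ec 3a
[5] 0x02->0x19 len=5 : 3a 5d 83 f1 7d
query mem[0x06]=0x7d, mem[0x00]=0x11, mem[0x13]=0xf1, mem[0x1d]=0x7d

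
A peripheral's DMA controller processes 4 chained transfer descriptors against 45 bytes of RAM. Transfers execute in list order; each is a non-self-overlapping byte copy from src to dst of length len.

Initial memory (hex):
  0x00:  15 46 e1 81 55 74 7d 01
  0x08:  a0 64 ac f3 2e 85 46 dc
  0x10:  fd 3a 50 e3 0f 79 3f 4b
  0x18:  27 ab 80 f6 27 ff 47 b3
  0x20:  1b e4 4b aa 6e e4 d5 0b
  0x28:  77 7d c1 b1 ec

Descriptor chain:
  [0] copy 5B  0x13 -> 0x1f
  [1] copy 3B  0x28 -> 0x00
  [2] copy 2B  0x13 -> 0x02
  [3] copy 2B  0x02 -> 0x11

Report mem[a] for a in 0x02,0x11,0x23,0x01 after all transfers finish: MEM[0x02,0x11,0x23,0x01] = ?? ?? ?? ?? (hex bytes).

MEM[0x02,0x11,0x23,0x01] = e3 e3 4b 7d

  after D0: wrote 5B at 0x1f = e30f793f4b
  after D1: wrote 3B at 0x00 = 777dc1
  after D2: wrote 2B at 0x02 = e30f
  after D3: wrote 2B at 0x11 = e30f
query mem[0x02]=0xe3, mem[0x11]=0xe3, mem[0x23]=0x4b, mem[0x01]=0x7d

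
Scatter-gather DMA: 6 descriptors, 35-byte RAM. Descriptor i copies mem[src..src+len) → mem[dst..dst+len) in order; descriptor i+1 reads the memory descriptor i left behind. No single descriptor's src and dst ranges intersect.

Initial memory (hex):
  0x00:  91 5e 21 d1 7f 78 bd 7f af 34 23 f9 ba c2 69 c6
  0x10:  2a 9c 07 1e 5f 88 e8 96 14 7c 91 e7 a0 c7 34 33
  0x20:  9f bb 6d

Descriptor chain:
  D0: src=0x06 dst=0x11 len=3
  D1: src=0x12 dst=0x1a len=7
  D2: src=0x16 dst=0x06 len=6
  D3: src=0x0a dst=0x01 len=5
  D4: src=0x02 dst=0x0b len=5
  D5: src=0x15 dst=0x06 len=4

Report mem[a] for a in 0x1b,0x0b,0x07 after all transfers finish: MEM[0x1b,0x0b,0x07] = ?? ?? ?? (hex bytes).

  after D0: wrote 3B at 0x11 = bd7faf
  after D1: wrote 7B at 0x1a = 7faf5f88e89614
  after D2: wrote 6B at 0x06 = e896147c7faf
  after D3: wrote 5B at 0x01 = 7fafbac269
  after D4: wrote 5B at 0x0b = afbac269e8
  after D5: wrote 4B at 0x06 = 88e89614
query mem[0x1b]=0xaf, mem[0x0b]=0xaf, mem[0x07]=0xe8

MEM[0x1b,0x0b,0x07] = af af e8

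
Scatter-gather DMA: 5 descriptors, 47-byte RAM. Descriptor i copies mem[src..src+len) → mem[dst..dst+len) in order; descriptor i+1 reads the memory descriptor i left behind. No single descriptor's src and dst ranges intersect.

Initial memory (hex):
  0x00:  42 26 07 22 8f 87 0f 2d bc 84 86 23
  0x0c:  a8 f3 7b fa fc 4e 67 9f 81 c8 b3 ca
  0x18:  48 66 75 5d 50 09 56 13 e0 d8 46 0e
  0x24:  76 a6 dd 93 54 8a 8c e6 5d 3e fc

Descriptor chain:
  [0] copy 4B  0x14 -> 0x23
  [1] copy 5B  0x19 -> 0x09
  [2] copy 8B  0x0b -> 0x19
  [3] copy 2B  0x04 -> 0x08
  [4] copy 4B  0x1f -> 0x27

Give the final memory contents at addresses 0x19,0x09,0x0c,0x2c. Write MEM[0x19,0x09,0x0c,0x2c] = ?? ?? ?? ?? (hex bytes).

[0] 0x14->0x23 len=4 : 81 c8 b3 ca
[1] 0x19->0x09 len=5 : 66 75 5d 50 09
[2] 0x0b->0x19 len=8 : 5d 50 09 7b fa fc 4e 67
[3] 0x04->0x08 len=2 : 8f 87
[4] 0x1f->0x27 len=4 : 4e 67 d8 46
query mem[0x19]=0x5d, mem[0x09]=0x87, mem[0x0c]=0x50, mem[0x2c]=0x5d

MEM[0x19,0x09,0x0c,0x2c] = 5d 87 50 5d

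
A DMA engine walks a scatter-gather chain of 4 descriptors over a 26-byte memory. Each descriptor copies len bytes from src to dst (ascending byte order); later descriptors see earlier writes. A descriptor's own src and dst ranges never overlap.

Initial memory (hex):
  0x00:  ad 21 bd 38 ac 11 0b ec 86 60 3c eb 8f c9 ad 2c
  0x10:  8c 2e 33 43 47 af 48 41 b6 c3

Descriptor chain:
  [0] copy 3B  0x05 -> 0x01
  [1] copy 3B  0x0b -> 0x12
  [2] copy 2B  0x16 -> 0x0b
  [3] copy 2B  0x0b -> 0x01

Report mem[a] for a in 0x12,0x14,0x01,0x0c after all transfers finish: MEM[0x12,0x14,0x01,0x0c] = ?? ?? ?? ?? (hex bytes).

MEM[0x12,0x14,0x01,0x0c] = eb c9 48 41

D0: mem[0x01..0x03] <- [11 0b ec]
D1: mem[0x12..0x14] <- [eb 8f c9]
D2: mem[0x0b..0x0c] <- [48 41]
D3: mem[0x01..0x02] <- [48 41]
query mem[0x12]=0xeb, mem[0x14]=0xc9, mem[0x01]=0x48, mem[0x0c]=0x41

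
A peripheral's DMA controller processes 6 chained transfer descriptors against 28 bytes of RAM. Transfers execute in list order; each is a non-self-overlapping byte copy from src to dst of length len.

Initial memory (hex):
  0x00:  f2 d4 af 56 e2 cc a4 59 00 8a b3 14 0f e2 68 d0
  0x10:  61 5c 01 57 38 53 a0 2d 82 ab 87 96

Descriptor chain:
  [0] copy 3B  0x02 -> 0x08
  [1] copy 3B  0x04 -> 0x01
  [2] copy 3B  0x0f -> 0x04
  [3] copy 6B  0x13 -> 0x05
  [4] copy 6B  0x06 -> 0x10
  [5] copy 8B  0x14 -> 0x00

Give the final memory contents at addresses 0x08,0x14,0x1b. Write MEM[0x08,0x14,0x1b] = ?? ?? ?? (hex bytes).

D0: mem[0x08..0x0a] <- [af 56 e2]
D1: mem[0x01..0x03] <- [e2 cc a4]
D2: mem[0x04..0x06] <- [d0 61 5c]
D3: mem[0x05..0x0a] <- [57 38 53 a0 2d 82]
D4: mem[0x10..0x15] <- [38 53 a0 2d 82 14]
D5: mem[0x00..0x07] <- [82 14 a0 2d 82 ab 87 96]
query mem[0x08]=0xa0, mem[0x14]=0x82, mem[0x1b]=0x96

MEM[0x08,0x14,0x1b] = a0 82 96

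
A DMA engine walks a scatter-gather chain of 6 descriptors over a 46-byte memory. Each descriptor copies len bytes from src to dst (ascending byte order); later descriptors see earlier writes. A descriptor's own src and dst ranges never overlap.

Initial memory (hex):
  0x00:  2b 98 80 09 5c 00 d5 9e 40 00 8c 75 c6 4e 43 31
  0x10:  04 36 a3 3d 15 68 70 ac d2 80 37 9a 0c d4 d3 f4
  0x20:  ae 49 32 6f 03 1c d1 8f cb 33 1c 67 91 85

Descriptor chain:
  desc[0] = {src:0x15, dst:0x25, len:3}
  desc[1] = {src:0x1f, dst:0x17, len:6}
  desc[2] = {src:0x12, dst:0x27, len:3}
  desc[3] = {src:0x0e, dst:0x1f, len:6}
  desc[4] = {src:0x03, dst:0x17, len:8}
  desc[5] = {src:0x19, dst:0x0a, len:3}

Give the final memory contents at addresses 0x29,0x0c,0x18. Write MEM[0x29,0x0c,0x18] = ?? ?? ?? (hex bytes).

MEM[0x29,0x0c,0x18] = 15 9e 5c

[0] 0x15->0x25 len=3 : 68 70 ac
[1] 0x1f->0x17 len=6 : f4 ae 49 32 6f 03
[2] 0x12->0x27 len=3 : a3 3d 15
[3] 0x0e->0x1f len=6 : 43 31 04 36 a3 3d
[4] 0x03->0x17 len=8 : 09 5c 00 d5 9e 40 00 8c
[5] 0x19->0x0a len=3 : 00 d5 9e
query mem[0x29]=0x15, mem[0x0c]=0x9e, mem[0x18]=0x5c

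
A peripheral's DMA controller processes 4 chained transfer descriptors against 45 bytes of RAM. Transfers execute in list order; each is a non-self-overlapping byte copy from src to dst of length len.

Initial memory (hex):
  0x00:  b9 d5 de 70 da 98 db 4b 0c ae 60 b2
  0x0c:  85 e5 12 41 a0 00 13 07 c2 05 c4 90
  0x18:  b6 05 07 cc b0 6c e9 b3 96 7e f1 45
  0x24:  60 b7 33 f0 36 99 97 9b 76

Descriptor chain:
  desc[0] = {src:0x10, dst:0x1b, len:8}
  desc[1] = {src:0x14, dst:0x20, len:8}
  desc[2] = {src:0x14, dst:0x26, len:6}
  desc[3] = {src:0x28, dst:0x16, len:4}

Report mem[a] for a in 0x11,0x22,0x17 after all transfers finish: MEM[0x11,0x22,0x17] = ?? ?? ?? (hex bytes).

[0] 0x10->0x1b len=8 : a0 00 13 07 c2 05 c4 90
[1] 0x14->0x20 len=8 : c2 05 c4 90 b6 05 07 a0
[2] 0x14->0x26 len=6 : c2 05 c4 90 b6 05
[3] 0x28->0x16 len=4 : c4 90 b6 05
query mem[0x11]=0x00, mem[0x22]=0xc4, mem[0x17]=0x90

MEM[0x11,0x22,0x17] = 00 c4 90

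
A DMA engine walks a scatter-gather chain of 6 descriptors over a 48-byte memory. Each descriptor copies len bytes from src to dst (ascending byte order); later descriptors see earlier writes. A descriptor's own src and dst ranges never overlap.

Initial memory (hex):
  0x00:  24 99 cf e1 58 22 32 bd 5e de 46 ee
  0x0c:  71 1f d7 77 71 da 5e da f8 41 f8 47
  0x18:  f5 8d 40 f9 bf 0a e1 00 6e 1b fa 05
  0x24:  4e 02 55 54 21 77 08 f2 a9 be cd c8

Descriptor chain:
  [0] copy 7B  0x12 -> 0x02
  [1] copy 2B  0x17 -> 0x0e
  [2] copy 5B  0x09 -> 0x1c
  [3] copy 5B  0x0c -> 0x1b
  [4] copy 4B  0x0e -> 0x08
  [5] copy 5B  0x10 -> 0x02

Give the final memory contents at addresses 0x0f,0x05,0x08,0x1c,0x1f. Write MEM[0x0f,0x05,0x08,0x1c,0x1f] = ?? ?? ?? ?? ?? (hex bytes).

D0: mem[0x02..0x08] <- [5e da f8 41 f8 47 f5]
D1: mem[0x0e..0x0f] <- [47 f5]
D2: mem[0x1c..0x20] <- [de 46 ee 71 1f]
D3: mem[0x1b..0x1f] <- [71 1f 47 f5 71]
D4: mem[0x08..0x0b] <- [47 f5 71 da]
D5: mem[0x02..0x06] <- [71 da 5e da f8]
query mem[0x0f]=0xf5, mem[0x05]=0xda, mem[0x08]=0x47, mem[0x1c]=0x1f, mem[0x1f]=0x71

MEM[0x0f,0x05,0x08,0x1c,0x1f] = f5 da 47 1f 71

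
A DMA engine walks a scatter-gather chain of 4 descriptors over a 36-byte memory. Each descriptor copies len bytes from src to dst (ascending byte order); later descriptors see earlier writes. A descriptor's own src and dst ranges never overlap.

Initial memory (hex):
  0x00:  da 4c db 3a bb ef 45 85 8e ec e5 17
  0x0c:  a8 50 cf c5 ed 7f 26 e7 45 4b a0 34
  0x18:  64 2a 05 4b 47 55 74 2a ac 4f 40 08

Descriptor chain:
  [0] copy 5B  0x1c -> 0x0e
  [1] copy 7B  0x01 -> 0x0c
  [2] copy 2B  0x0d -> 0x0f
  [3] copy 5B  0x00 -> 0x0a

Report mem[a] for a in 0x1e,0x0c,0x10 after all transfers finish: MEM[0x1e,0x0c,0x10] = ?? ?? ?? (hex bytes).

[0] 0x1c->0x0e len=5 : 47 55 74 2a ac
[1] 0x01->0x0c len=7 : 4c db 3a bb ef 45 85
[2] 0x0d->0x0f len=2 : db 3a
[3] 0x00->0x0a len=5 : da 4c db 3a bb
query mem[0x1e]=0x74, mem[0x0c]=0xdb, mem[0x10]=0x3a

MEM[0x1e,0x0c,0x10] = 74 db 3a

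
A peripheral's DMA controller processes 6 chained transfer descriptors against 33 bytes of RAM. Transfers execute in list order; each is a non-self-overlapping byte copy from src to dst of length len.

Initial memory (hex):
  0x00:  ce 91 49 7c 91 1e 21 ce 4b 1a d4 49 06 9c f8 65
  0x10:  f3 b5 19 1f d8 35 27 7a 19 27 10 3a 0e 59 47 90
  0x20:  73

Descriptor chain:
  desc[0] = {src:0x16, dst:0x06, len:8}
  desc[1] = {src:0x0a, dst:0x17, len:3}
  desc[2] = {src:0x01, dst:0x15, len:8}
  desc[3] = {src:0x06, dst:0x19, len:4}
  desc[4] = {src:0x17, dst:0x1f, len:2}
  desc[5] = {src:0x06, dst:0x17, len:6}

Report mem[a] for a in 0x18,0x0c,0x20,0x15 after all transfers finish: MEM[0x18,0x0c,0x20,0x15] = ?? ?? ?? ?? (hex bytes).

MEM[0x18,0x0c,0x20,0x15] = 7a 0e 91 91

[0] 0x16->0x06 len=8 : 27 7a 19 27 10 3a 0e 59
[1] 0x0a->0x17 len=3 : 10 3a 0e
[2] 0x01->0x15 len=8 : 91 49 7c 91 1e 27 7a 19
[3] 0x06->0x19 len=4 : 27 7a 19 27
[4] 0x17->0x1f len=2 : 7c 91
[5] 0x06->0x17 len=6 : 27 7a 19 27 10 3a
query mem[0x18]=0x7a, mem[0x0c]=0x0e, mem[0x20]=0x91, mem[0x15]=0x91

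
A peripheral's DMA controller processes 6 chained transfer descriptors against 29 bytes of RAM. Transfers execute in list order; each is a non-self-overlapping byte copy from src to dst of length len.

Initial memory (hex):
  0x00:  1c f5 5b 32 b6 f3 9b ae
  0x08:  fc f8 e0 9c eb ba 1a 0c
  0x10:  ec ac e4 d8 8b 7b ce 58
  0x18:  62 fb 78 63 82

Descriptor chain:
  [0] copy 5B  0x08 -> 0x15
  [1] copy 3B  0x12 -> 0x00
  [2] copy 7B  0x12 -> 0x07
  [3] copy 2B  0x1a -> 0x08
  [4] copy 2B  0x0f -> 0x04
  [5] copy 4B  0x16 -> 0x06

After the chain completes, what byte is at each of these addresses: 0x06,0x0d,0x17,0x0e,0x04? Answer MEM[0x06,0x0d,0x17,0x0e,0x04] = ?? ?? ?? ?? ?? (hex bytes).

MEM[0x06,0x0d,0x17,0x0e,0x04] = f8 9c e0 1a 0c

[0] 0x08->0x15 len=5 : fc f8 e0 9c eb
[1] 0x12->0x00 len=3 : e4 d8 8b
[2] 0x12->0x07 len=7 : e4 d8 8b fc f8 e0 9c
[3] 0x1a->0x08 len=2 : 78 63
[4] 0x0f->0x04 len=2 : 0c ec
[5] 0x16->0x06 len=4 : f8 e0 9c eb
query mem[0x06]=0xf8, mem[0x0d]=0x9c, mem[0x17]=0xe0, mem[0x0e]=0x1a, mem[0x04]=0x0c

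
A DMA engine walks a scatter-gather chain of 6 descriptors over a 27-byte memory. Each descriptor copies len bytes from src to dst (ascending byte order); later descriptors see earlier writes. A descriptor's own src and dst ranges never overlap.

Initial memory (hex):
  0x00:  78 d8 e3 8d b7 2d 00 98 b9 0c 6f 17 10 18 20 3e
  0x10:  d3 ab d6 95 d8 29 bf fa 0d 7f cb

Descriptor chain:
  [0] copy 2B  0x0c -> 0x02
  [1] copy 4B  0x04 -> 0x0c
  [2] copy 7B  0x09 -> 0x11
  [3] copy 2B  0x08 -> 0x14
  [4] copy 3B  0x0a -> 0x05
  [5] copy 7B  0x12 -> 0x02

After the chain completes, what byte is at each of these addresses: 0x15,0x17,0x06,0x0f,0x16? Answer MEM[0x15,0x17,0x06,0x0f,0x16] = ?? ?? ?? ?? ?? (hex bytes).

MEM[0x15,0x17,0x06,0x0f,0x16] = 0c 98 00 98 00

D0: mem[0x02..0x03] <- [10 18]
D1: mem[0x0c..0x0f] <- [b7 2d 00 98]
D2: mem[0x11..0x17] <- [0c 6f 17 b7 2d 00 98]
D3: mem[0x14..0x15] <- [b9 0c]
D4: mem[0x05..0x07] <- [6f 17 b7]
D5: mem[0x02..0x08] <- [6f 17 b9 0c 00 98 0d]
query mem[0x15]=0x0c, mem[0x17]=0x98, mem[0x06]=0x00, mem[0x0f]=0x98, mem[0x16]=0x00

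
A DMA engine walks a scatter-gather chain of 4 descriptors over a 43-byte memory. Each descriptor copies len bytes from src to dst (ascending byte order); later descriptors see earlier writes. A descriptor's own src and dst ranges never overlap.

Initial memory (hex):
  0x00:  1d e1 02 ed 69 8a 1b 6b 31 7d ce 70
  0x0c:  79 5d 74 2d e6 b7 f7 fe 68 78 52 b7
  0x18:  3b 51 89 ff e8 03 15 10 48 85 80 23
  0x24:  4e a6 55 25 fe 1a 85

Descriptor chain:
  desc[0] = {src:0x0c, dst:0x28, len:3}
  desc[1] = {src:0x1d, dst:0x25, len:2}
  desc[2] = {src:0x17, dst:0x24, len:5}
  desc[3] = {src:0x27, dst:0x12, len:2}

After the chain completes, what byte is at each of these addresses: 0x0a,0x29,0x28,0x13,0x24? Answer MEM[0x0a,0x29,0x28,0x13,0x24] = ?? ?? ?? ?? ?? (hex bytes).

[0] 0x0c->0x28 len=3 : 79 5d 74
[1] 0x1d->0x25 len=2 : 03 15
[2] 0x17->0x24 len=5 : b7 3b 51 89 ff
[3] 0x27->0x12 len=2 : 89 ff
query mem[0x0a]=0xce, mem[0x29]=0x5d, mem[0x28]=0xff, mem[0x13]=0xff, mem[0x24]=0xb7

MEM[0x0a,0x29,0x28,0x13,0x24] = ce 5d ff ff b7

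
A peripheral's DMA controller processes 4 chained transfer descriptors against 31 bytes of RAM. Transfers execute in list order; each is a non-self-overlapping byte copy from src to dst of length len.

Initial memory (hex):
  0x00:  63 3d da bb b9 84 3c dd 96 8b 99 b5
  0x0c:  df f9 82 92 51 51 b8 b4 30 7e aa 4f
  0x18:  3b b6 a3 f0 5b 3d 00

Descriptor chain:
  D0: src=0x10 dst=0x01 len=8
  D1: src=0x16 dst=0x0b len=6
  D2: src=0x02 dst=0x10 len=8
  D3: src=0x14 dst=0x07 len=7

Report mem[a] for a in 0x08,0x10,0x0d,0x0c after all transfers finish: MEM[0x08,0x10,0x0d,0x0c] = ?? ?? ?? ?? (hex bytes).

MEM[0x08,0x10,0x0d,0x0c] = aa 51 a3 b6

#0 dst[0x01+8] := {0x51,0x51,0xb8,0xb4,0x30,0x7e,0xaa,0x4f}
#1 dst[0x0b+6] := {0xaa,0x4f,0x3b,0xb6,0xa3,0xf0}
#2 dst[0x10+8] := {0x51,0xb8,0xb4,0x30,0x7e,0xaa,0x4f,0x8b}
#3 dst[0x07+7] := {0x7e,0xaa,0x4f,0x8b,0x3b,0xb6,0xa3}
query mem[0x08]=0xaa, mem[0x10]=0x51, mem[0x0d]=0xa3, mem[0x0c]=0xb6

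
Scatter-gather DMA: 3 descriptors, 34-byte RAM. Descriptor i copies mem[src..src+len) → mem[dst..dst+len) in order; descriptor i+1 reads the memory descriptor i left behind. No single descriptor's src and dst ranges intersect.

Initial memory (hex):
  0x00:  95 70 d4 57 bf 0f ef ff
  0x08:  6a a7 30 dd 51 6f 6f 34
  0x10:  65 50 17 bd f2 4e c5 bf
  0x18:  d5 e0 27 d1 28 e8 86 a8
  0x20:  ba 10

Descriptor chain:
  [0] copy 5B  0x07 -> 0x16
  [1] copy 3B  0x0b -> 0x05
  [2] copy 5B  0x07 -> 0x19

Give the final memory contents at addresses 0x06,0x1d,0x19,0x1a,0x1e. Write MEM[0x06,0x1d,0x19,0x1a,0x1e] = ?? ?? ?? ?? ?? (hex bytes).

#0 dst[0x16+5] := {0xff,0x6a,0xa7,0x30,0xdd}
#1 dst[0x05+3] := {0xdd,0x51,0x6f}
#2 dst[0x19+5] := {0x6f,0x6a,0xa7,0x30,0xdd}
query mem[0x06]=0x51, mem[0x1d]=0xdd, mem[0x19]=0x6f, mem[0x1a]=0x6a, mem[0x1e]=0x86

MEM[0x06,0x1d,0x19,0x1a,0x1e] = 51 dd 6f 6a 86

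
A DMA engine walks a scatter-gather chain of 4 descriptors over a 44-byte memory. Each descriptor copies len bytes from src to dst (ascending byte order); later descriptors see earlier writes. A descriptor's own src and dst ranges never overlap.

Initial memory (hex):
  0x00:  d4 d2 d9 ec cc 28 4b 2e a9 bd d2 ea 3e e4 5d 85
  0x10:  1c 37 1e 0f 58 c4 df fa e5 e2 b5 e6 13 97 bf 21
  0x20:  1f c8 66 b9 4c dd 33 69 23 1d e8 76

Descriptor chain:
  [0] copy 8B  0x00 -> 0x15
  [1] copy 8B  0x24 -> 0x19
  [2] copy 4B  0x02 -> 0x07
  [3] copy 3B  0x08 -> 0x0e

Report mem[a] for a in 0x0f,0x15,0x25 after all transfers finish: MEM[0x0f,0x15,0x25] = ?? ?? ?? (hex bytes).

MEM[0x0f,0x15,0x25] = cc d4 dd

#0 dst[0x15+8] := {0xd4,0xd2,0xd9,0xec,0xcc,0x28,0x4b,0x2e}
#1 dst[0x19+8] := {0x4c,0xdd,0x33,0x69,0x23,0x1d,0xe8,0x76}
#2 dst[0x07+4] := {0xd9,0xec,0xcc,0x28}
#3 dst[0x0e+3] := {0xec,0xcc,0x28}
query mem[0x0f]=0xcc, mem[0x15]=0xd4, mem[0x25]=0xdd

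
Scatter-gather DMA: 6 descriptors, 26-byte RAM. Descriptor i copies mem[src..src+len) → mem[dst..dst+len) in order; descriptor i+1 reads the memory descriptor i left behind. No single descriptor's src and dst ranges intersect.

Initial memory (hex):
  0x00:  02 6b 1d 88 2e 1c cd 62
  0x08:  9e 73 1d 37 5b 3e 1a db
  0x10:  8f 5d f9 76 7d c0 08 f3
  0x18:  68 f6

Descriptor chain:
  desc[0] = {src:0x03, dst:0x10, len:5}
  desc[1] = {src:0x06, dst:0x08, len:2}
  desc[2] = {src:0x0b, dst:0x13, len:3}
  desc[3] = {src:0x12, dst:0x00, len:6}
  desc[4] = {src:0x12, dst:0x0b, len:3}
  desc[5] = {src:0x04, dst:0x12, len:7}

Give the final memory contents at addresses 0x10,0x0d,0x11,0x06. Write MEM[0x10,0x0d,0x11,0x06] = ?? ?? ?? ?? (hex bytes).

D0: mem[0x10..0x14] <- [88 2e 1c cd 62]
D1: mem[0x08..0x09] <- [cd 62]
D2: mem[0x13..0x15] <- [37 5b 3e]
D3: mem[0x00..0x05] <- [1c 37 5b 3e 08 f3]
D4: mem[0x0b..0x0d] <- [1c 37 5b]
D5: mem[0x12..0x18] <- [08 f3 cd 62 cd 62 1d]
query mem[0x10]=0x88, mem[0x0d]=0x5b, mem[0x11]=0x2e, mem[0x06]=0xcd

MEM[0x10,0x0d,0x11,0x06] = 88 5b 2e cd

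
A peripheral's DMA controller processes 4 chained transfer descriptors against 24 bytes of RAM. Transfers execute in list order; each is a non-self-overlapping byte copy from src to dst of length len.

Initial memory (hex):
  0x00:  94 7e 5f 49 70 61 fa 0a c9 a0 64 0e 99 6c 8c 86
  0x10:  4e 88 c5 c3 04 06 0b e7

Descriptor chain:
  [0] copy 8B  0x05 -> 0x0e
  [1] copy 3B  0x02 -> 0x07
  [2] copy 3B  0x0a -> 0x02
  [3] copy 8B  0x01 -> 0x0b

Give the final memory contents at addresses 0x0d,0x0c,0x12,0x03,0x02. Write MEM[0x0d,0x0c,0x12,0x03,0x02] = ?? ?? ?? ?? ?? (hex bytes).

MEM[0x0d,0x0c,0x12,0x03,0x02] = 0e 64 49 0e 64

#0 dst[0x0e+8] := {0x61,0xfa,0x0a,0xc9,0xa0,0x64,0x0e,0x99}
#1 dst[0x07+3] := {0x5f,0x49,0x70}
#2 dst[0x02+3] := {0x64,0x0e,0x99}
#3 dst[0x0b+8] := {0x7e,0x64,0x0e,0x99,0x61,0xfa,0x5f,0x49}
query mem[0x0d]=0x0e, mem[0x0c]=0x64, mem[0x12]=0x49, mem[0x03]=0x0e, mem[0x02]=0x64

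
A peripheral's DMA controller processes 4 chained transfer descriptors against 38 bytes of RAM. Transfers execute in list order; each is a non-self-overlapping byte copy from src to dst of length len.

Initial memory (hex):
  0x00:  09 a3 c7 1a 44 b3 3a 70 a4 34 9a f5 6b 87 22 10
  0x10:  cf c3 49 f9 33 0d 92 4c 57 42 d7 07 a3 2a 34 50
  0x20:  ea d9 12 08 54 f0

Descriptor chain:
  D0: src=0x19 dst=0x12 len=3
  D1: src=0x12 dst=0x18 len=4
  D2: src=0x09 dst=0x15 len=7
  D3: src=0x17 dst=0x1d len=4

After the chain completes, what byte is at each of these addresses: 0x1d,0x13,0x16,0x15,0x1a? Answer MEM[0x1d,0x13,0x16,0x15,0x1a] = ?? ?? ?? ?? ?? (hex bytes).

MEM[0x1d,0x13,0x16,0x15,0x1a] = f5 d7 9a 34 22

  after D0: wrote 3B at 0x12 = 42d707
  after D1: wrote 4B at 0x18 = 42d7070d
  after D2: wrote 7B at 0x15 = 349af56b872210
  after D3: wrote 4B at 0x1d = f56b8722
query mem[0x1d]=0xf5, mem[0x13]=0xd7, mem[0x16]=0x9a, mem[0x15]=0x34, mem[0x1a]=0x22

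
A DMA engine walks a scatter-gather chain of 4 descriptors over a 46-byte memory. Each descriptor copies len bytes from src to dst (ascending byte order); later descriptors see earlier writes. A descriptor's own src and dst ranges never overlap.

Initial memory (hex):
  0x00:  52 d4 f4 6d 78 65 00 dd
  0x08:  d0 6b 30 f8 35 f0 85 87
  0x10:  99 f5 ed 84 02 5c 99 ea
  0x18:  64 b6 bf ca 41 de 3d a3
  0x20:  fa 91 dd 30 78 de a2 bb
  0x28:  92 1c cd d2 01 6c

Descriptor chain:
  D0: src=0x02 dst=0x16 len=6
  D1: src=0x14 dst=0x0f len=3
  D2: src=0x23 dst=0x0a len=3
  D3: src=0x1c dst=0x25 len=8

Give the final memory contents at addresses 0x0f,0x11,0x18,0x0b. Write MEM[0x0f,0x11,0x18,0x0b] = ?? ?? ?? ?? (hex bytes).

MEM[0x0f,0x11,0x18,0x0b] = 02 f4 78 78

[0] 0x02->0x16 len=6 : f4 6d 78 65 00 dd
[1] 0x14->0x0f len=3 : 02 5c f4
[2] 0x23->0x0a len=3 : 30 78 de
[3] 0x1c->0x25 len=8 : 41 de 3d a3 fa 91 dd 30
query mem[0x0f]=0x02, mem[0x11]=0xf4, mem[0x18]=0x78, mem[0x0b]=0x78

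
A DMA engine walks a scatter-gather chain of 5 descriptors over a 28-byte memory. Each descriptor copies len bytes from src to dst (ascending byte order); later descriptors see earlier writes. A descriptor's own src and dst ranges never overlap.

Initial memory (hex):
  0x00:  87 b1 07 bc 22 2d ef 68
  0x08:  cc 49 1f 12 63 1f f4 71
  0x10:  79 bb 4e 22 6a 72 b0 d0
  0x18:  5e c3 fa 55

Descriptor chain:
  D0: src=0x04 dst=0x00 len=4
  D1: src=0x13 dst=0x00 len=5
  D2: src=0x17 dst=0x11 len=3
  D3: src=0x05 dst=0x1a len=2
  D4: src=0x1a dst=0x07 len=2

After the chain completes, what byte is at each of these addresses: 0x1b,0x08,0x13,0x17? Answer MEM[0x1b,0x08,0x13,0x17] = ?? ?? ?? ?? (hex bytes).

MEM[0x1b,0x08,0x13,0x17] = ef ef c3 d0

#0 dst[0x00+4] := {0x22,0x2d,0xef,0x68}
#1 dst[0x00+5] := {0x22,0x6a,0x72,0xb0,0xd0}
#2 dst[0x11+3] := {0xd0,0x5e,0xc3}
#3 dst[0x1a+2] := {0x2d,0xef}
#4 dst[0x07+2] := {0x2d,0xef}
query mem[0x1b]=0xef, mem[0x08]=0xef, mem[0x13]=0xc3, mem[0x17]=0xd0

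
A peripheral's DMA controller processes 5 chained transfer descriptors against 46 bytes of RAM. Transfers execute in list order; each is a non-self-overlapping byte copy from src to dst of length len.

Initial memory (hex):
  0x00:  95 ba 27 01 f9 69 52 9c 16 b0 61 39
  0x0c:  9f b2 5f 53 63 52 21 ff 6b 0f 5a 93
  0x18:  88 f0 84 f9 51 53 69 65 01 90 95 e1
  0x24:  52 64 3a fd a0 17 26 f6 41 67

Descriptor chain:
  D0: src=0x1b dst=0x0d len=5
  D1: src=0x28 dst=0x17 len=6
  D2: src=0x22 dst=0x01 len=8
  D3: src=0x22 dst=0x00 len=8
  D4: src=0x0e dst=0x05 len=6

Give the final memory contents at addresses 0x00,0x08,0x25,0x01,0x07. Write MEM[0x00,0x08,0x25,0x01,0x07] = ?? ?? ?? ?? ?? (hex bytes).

MEM[0x00,0x08,0x25,0x01,0x07] = 95 65 64 e1 69

[0] 0x1b->0x0d len=5 : f9 51 53 69 65
[1] 0x28->0x17 len=6 : a0 17 26 f6 41 67
[2] 0x22->0x01 len=8 : 95 e1 52 64 3a fd a0 17
[3] 0x22->0x00 len=8 : 95 e1 52 64 3a fd a0 17
[4] 0x0e->0x05 len=6 : 51 53 69 65 21 ff
query mem[0x00]=0x95, mem[0x08]=0x65, mem[0x25]=0x64, mem[0x01]=0xe1, mem[0x07]=0x69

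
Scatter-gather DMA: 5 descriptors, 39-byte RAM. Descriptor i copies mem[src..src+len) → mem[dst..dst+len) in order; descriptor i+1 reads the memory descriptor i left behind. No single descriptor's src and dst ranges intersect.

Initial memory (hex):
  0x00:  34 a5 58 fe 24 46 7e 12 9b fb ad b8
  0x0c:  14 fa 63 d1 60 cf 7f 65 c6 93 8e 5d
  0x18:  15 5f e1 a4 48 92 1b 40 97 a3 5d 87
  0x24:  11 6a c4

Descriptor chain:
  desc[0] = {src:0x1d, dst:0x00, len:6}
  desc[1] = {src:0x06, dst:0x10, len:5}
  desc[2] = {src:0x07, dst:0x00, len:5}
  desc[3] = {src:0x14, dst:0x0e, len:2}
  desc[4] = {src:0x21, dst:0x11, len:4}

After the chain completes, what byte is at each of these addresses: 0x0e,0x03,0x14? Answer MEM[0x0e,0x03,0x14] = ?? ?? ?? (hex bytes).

MEM[0x0e,0x03,0x14] = ad ad 11

[0] 0x1d->0x00 len=6 : 92 1b 40 97 a3 5d
[1] 0x06->0x10 len=5 : 7e 12 9b fb ad
[2] 0x07->0x00 len=5 : 12 9b fb ad b8
[3] 0x14->0x0e len=2 : ad 93
[4] 0x21->0x11 len=4 : a3 5d 87 11
query mem[0x0e]=0xad, mem[0x03]=0xad, mem[0x14]=0x11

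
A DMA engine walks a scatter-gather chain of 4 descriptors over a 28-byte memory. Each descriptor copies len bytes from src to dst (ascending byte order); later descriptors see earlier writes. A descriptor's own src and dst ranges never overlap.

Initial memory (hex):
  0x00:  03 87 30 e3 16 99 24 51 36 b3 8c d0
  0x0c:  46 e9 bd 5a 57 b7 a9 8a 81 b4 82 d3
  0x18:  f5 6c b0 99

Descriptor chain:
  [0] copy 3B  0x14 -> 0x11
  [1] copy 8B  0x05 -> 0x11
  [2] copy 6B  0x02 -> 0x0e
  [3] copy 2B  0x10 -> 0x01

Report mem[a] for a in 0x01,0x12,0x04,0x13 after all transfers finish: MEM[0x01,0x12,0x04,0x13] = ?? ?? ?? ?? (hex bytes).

[0] 0x14->0x11 len=3 : 81 b4 82
[1] 0x05->0x11 len=8 : 99 24 51 36 b3 8c d0 46
[2] 0x02->0x0e len=6 : 30 e3 16 99 24 51
[3] 0x10->0x01 len=2 : 16 99
query mem[0x01]=0x16, mem[0x12]=0x24, mem[0x04]=0x16, mem[0x13]=0x51

MEM[0x01,0x12,0x04,0x13] = 16 24 16 51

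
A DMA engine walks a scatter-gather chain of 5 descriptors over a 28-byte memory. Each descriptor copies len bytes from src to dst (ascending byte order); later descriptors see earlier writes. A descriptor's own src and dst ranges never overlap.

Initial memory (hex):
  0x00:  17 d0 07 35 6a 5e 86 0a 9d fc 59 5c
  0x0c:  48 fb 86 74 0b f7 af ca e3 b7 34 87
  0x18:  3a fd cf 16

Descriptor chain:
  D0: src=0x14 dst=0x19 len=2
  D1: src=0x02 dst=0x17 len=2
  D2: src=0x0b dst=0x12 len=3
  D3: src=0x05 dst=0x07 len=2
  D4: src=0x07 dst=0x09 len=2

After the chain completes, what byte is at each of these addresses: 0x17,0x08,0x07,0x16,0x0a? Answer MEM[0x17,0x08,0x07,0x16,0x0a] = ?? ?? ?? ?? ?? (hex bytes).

MEM[0x17,0x08,0x07,0x16,0x0a] = 07 86 5e 34 86

[0] 0x14->0x19 len=2 : e3 b7
[1] 0x02->0x17 len=2 : 07 35
[2] 0x0b->0x12 len=3 : 5c 48 fb
[3] 0x05->0x07 len=2 : 5e 86
[4] 0x07->0x09 len=2 : 5e 86
query mem[0x17]=0x07, mem[0x08]=0x86, mem[0x07]=0x5e, mem[0x16]=0x34, mem[0x0a]=0x86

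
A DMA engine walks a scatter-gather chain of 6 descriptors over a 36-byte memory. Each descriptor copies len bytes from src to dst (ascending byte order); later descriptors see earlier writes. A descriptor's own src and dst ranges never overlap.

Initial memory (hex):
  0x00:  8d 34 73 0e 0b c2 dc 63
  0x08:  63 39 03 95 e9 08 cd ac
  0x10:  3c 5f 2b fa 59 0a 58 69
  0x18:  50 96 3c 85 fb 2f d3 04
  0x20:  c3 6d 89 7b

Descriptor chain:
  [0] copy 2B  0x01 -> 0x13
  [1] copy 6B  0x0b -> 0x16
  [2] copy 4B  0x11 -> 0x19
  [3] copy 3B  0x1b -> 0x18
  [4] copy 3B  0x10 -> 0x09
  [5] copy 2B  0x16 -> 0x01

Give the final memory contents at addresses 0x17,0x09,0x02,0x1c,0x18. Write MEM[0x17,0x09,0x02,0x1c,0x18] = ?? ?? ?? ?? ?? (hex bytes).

MEM[0x17,0x09,0x02,0x1c,0x18] = e9 3c e9 73 34

#0 dst[0x13+2] := {0x34,0x73}
#1 dst[0x16+6] := {0x95,0xe9,0x08,0xcd,0xac,0x3c}
#2 dst[0x19+4] := {0x5f,0x2b,0x34,0x73}
#3 dst[0x18+3] := {0x34,0x73,0x2f}
#4 dst[0x09+3] := {0x3c,0x5f,0x2b}
#5 dst[0x01+2] := {0x95,0xe9}
query mem[0x17]=0xe9, mem[0x09]=0x3c, mem[0x02]=0xe9, mem[0x1c]=0x73, mem[0x18]=0x34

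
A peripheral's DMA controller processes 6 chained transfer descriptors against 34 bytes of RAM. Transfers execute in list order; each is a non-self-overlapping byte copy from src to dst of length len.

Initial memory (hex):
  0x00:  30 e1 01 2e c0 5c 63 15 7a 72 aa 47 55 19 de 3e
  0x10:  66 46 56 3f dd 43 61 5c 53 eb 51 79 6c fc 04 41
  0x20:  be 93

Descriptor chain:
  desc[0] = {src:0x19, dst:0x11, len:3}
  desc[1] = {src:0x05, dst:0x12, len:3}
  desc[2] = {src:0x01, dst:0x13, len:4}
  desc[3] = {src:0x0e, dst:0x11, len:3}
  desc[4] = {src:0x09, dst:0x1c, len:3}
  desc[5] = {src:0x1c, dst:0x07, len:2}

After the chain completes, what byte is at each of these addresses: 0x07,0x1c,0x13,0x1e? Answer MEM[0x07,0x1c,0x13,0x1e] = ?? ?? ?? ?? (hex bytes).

MEM[0x07,0x1c,0x13,0x1e] = 72 72 66 47

  after D0: wrote 3B at 0x11 = eb5179
  after D1: wrote 3B at 0x12 = 5c6315
  after D2: wrote 4B at 0x13 = e1012ec0
  after D3: wrote 3B at 0x11 = de3e66
  after D4: wrote 3B at 0x1c = 72aa47
  after D5: wrote 2B at 0x07 = 72aa
query mem[0x07]=0x72, mem[0x1c]=0x72, mem[0x13]=0x66, mem[0x1e]=0x47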